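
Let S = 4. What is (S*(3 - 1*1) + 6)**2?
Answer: 196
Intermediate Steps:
(S*(3 - 1*1) + 6)**2 = (4*(3 - 1*1) + 6)**2 = (4*(3 - 1) + 6)**2 = (4*2 + 6)**2 = (8 + 6)**2 = 14**2 = 196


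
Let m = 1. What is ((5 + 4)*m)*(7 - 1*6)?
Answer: 9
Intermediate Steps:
((5 + 4)*m)*(7 - 1*6) = ((5 + 4)*1)*(7 - 1*6) = (9*1)*(7 - 6) = 9*1 = 9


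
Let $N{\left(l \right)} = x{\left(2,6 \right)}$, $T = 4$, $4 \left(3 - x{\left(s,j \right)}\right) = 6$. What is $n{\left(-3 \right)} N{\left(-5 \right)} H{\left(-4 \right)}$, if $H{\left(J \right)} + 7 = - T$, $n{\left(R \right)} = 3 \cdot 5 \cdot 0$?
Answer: $0$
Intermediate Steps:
$x{\left(s,j \right)} = \frac{3}{2}$ ($x{\left(s,j \right)} = 3 - \frac{3}{2} = \frac{3}{2}$)
$N{\left(l \right)} = \frac{3}{2}$
$n{\left(R \right)} = 0$ ($n{\left(R \right)} = 15 \cdot 0 = 0$)
$H{\left(J \right)} = -11$ ($H{\left(J \right)} = -7 - 4 = -11$)
$n{\left(-3 \right)} N{\left(-5 \right)} H{\left(-4 \right)} = 0 \cdot \frac{3}{2} \left(-11\right) = 0 \left(-11\right) = 0$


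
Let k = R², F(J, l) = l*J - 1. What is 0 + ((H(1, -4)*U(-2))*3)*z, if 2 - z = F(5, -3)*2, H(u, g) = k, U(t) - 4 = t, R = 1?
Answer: 204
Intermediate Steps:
F(J, l) = -1 + J*l (F(J, l) = J*l - 1 = -1 + J*l)
U(t) = 4 + t
k = 1 (k = 1² = 1)
H(u, g) = 1
z = 34 (z = 2 - (-1 + 5*(-3))*2 = 2 - (-1 - 15)*2 = 2 - (-16)*2 = 2 - 1*(-32) = 2 + 32 = 34)
0 + ((H(1, -4)*U(-2))*3)*z = 0 + ((1*(4 - 2))*3)*34 = 0 + ((1*2)*3)*34 = 0 + (2*3)*34 = 0 + 6*34 = 0 + 204 = 204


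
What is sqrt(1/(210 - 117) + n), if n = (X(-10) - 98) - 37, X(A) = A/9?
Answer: 2*I*sqrt(294283)/93 ≈ 11.666*I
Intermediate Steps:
X(A) = A/9 (X(A) = A*(1/9) = A/9)
n = -1225/9 (n = ((1/9)*(-10) - 98) - 37 = (-10/9 - 98) - 37 = -892/9 - 37 = -1225/9 ≈ -136.11)
sqrt(1/(210 - 117) + n) = sqrt(1/(210 - 117) - 1225/9) = sqrt(1/93 - 1225/9) = sqrt(-37972/279) = 2*I*sqrt(294283)/93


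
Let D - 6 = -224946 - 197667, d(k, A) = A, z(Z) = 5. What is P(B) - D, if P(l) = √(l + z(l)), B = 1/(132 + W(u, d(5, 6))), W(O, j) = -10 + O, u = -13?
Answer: 422607 + √59514/109 ≈ 4.2261e+5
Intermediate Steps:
D = -422607 (D = 6 + (-224946 - 197667) = 6 - 422613 = -422607)
B = 1/109 (B = 1/(132 + (-10 - 13)) = 1/(132 - 23) = 1/109 ≈ 0.0091743)
P(l) = √(5 + l) (P(l) = √(l + 5) = √(5 + l))
P(B) - D = √(5 + 1/109) - 1*(-422607) = √(546/109) + 422607 = √59514/109 + 422607 = 422607 + √59514/109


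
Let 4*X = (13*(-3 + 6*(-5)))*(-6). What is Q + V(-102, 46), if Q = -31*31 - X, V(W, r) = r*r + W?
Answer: 819/2 ≈ 409.50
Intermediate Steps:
X = 1287/2 (X = ((13*(-3 + 6*(-5)))*(-6))/4 = ((13*(-3 - 30))*(-6))/4 = ((13*(-33))*(-6))/4 = (-429*(-6))/4 = (1/4)*2574 = 1287/2 ≈ 643.50)
V(W, r) = W + r**2 (V(W, r) = r**2 + W = W + r**2)
Q = -3209/2 (Q = -31*31 - 1*1287/2 = -961 - 1287/2 = -3209/2 ≈ -1604.5)
Q + V(-102, 46) = -3209/2 + (-102 + 46**2) = -3209/2 + (-102 + 2116) = -3209/2 + 2014 = 819/2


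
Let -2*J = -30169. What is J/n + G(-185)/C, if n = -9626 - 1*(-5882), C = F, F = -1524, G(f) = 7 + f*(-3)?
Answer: -4182151/950976 ≈ -4.3977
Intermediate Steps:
G(f) = 7 - 3*f
J = 30169/2 (J = -1/2*(-30169) = 30169/2 ≈ 15085.)
C = -1524
n = -3744 (n = -9626 + 5882 = -3744)
J/n + G(-185)/C = (30169/2)/(-3744) + (7 - 3*(-185))/(-1524) = (30169/2)*(-1/3744) + (7 + 555)*(-1/1524) = -30169/7488 + 562*(-1/1524) = -30169/7488 - 281/762 = -4182151/950976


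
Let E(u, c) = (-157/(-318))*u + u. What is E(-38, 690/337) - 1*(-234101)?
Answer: 37213034/159 ≈ 2.3404e+5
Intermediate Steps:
E(u, c) = 475*u/318 (E(u, c) = (-157*(-1/318))*u + u = 157*u/318 + u = 475*u/318)
E(-38, 690/337) - 1*(-234101) = (475/318)*(-38) - 1*(-234101) = -9025/159 + 234101 = 37213034/159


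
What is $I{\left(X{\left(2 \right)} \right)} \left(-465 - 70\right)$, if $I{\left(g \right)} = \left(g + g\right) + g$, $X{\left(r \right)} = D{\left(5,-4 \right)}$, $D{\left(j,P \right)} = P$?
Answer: $6420$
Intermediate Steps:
$X{\left(r \right)} = -4$
$I{\left(g \right)} = 3 g$ ($I{\left(g \right)} = 2 g + g = 3 g$)
$I{\left(X{\left(2 \right)} \right)} \left(-465 - 70\right) = 3 \left(-4\right) \left(-465 - 70\right) = \left(-12\right) \left(-535\right) = 6420$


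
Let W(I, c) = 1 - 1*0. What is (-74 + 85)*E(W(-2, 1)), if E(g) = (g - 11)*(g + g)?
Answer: -220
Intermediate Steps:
W(I, c) = 1 (W(I, c) = 1 + 0 = 1)
E(g) = 2*g*(-11 + g) (E(g) = (-11 + g)*(2*g) = 2*g*(-11 + g))
(-74 + 85)*E(W(-2, 1)) = (-74 + 85)*(2*1*(-11 + 1)) = 11*(2*1*(-10)) = 11*(-20) = -220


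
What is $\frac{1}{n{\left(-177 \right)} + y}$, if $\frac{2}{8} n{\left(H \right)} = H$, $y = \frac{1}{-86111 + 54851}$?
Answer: $- \frac{31260}{22132081} \approx -0.0014124$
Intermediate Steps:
$y = - \frac{1}{31260}$ ($y = \frac{1}{-31260} = - \frac{1}{31260} \approx -3.199 \cdot 10^{-5}$)
$n{\left(H \right)} = 4 H$
$\frac{1}{n{\left(-177 \right)} + y} = \frac{1}{4 \left(-177\right) - \frac{1}{31260}} = \frac{1}{-708 - \frac{1}{31260}} = \frac{1}{- \frac{22132081}{31260}} = - \frac{31260}{22132081}$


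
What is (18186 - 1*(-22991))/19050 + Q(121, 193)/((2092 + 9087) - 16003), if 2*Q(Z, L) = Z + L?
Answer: 32607833/15316200 ≈ 2.1290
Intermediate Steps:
Q(Z, L) = L/2 + Z/2 (Q(Z, L) = (Z + L)/2 = (L + Z)/2 = L/2 + Z/2)
(18186 - 1*(-22991))/19050 + Q(121, 193)/((2092 + 9087) - 16003) = (18186 - 1*(-22991))/19050 + ((½)*193 + (½)*121)/((2092 + 9087) - 16003) = (18186 + 22991)*(1/19050) + (193/2 + 121/2)/(11179 - 16003) = 41177*(1/19050) + 157/(-4824) = 41177/19050 + 157*(-1/4824) = 41177/19050 - 157/4824 = 32607833/15316200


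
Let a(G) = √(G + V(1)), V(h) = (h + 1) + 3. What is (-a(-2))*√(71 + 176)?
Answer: -√741 ≈ -27.221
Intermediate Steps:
V(h) = 4 + h (V(h) = (1 + h) + 3 = 4 + h)
a(G) = √(5 + G) (a(G) = √(G + (4 + 1)) = √(G + 5) = √(5 + G))
(-a(-2))*√(71 + 176) = (-√(5 - 2))*√(71 + 176) = (-√3)*√247 = -√741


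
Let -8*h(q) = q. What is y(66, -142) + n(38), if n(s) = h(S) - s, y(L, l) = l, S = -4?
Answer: -359/2 ≈ -179.50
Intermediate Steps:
h(q) = -q/8
n(s) = ½ - s (n(s) = -⅛*(-4) - s = ½ - s)
y(66, -142) + n(38) = -142 + (½ - 1*38) = -142 + (½ - 38) = -142 - 75/2 = -359/2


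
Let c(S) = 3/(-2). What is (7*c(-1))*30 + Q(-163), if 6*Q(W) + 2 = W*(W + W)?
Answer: 8541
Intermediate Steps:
Q(W) = -⅓ + W²/3 (Q(W) = -⅓ + (W*(W + W))/6 = -⅓ + (W*(2*W))/6 = -⅓ + (2*W²)/6 = -⅓ + W²/3)
c(S) = -3/2 (c(S) = 3*(-½) = -3/2)
(7*c(-1))*30 + Q(-163) = (7*(-3/2))*30 + (-⅓ + (⅓)*(-163)²) = -21/2*30 + (-⅓ + (⅓)*26569) = -315 + (-⅓ + 26569/3) = -315 + 8856 = 8541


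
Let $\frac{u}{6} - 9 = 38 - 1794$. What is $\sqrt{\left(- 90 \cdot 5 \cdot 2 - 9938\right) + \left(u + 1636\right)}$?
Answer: $2 i \sqrt{4921} \approx 140.3 i$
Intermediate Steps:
$u = -10482$ ($u = 54 + 6 \left(38 - 1794\right) = 54 + 6 \left(-1756\right) = 54 - 10536 = -10482$)
$\sqrt{\left(- 90 \cdot 5 \cdot 2 - 9938\right) + \left(u + 1636\right)} = \sqrt{\left(- 90 \cdot 5 \cdot 2 - 9938\right) + \left(-10482 + 1636\right)} = \sqrt{\left(\left(-90\right) 10 - 9938\right) - 8846} = \sqrt{\left(-900 - 9938\right) - 8846} = \sqrt{-10838 - 8846} = \sqrt{-19684} = 2 i \sqrt{4921}$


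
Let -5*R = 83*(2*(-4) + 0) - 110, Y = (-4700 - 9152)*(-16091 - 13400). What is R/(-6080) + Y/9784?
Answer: 776167257499/18589600 ≈ 41753.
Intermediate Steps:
Y = 408509332 (Y = -13852*(-29491) = 408509332)
R = 774/5 (R = -(83*(2*(-4) + 0) - 110)/5 = -(83*(-8 + 0) - 110)/5 = -(83*(-8) - 110)/5 = -(-664 - 110)/5 = -1/5*(-774) = 774/5 ≈ 154.80)
R/(-6080) + Y/9784 = (774/5)/(-6080) + 408509332/9784 = (774/5)*(-1/6080) + 408509332*(1/9784) = -387/15200 + 102127333/2446 = 776167257499/18589600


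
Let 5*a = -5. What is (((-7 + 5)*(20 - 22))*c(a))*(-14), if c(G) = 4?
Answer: -224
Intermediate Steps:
a = -1 (a = (⅕)*(-5) = -1)
(((-7 + 5)*(20 - 22))*c(a))*(-14) = (((-7 + 5)*(20 - 22))*4)*(-14) = (-2*(-2)*4)*(-14) = (4*4)*(-14) = 16*(-14) = -224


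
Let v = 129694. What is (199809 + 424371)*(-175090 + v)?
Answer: -28335275280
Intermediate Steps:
(199809 + 424371)*(-175090 + v) = (199809 + 424371)*(-175090 + 129694) = 624180*(-45396) = -28335275280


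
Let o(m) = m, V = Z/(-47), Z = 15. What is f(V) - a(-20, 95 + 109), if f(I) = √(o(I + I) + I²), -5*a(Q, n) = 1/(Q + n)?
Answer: 1/920 + I*√1185/47 ≈ 0.001087 + 0.73242*I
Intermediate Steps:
a(Q, n) = -1/(5*(Q + n))
V = -15/47 (V = 15/(-47) = 15*(-1/47) = -15/47 ≈ -0.31915)
f(I) = √(I² + 2*I) (f(I) = √((I + I) + I²) = √(2*I + I²) = √(I² + 2*I))
f(V) - a(-20, 95 + 109) = √(-15*(2 - 15/47)/47) - (-1)/(5*(-20) + 5*(95 + 109)) = √(-15/47*79/47) - (-1)/(-100 + 5*204) = √(-1185/2209) - (-1)/(-100 + 1020) = I*√1185/47 - (-1)/920 = I*√1185/47 - 1*(-1/920) = I*√1185/47 + 1/920 = 1/920 + I*√1185/47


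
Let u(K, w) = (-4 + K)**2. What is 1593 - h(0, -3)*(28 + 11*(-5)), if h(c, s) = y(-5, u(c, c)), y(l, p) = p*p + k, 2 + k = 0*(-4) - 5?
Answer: 8316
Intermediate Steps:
k = -7 (k = -2 + (0*(-4) - 5) = -2 + (0 - 5) = -2 - 5 = -7)
y(l, p) = -7 + p**2 (y(l, p) = p*p - 7 = p**2 - 7 = -7 + p**2)
h(c, s) = -7 + (-4 + c)**4 (h(c, s) = -7 + ((-4 + c)**2)**2 = -7 + (-4 + c)**4)
1593 - h(0, -3)*(28 + 11*(-5)) = 1593 - (-7 + (-4 + 0)**4)*(28 + 11*(-5)) = 1593 - (-7 + (-4)**4)*(28 - 55) = 1593 - (-7 + 256)*(-27) = 1593 - 249*(-27) = 1593 - 1*(-6723) = 1593 + 6723 = 8316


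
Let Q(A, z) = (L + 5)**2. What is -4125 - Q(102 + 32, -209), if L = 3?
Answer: -4189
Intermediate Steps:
Q(A, z) = 64 (Q(A, z) = (3 + 5)**2 = 8**2 = 64)
-4125 - Q(102 + 32, -209) = -4125 - 1*64 = -4125 - 64 = -4189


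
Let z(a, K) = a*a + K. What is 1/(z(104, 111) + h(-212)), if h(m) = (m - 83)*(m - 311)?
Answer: 1/165212 ≈ 6.0528e-6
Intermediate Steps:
z(a, K) = K + a² (z(a, K) = a² + K = K + a²)
h(m) = (-311 + m)*(-83 + m) (h(m) = (-83 + m)*(-311 + m) = (-311 + m)*(-83 + m))
1/(z(104, 111) + h(-212)) = 1/((111 + 104²) + (25813 + (-212)² - 394*(-212))) = 1/((111 + 10816) + (25813 + 44944 + 83528)) = 1/(10927 + 154285) = 1/165212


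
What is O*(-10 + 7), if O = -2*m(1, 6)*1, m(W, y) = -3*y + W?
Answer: -102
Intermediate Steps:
m(W, y) = W - 3*y
O = 34 (O = -2*(1 - 3*6)*1 = -2*(1 - 18)*1 = -2*(-17)*1 = 34*1 = 34)
O*(-10 + 7) = 34*(-10 + 7) = 34*(-3) = -102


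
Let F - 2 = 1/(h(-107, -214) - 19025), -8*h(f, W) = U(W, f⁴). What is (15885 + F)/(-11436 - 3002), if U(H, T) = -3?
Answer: -2417953731/2197420286 ≈ -1.1004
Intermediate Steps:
h(f, W) = 3/8 (h(f, W) = -⅛*(-3) = 3/8)
F = 304386/152197 (F = 2 + 1/(3/8 - 19025) = 2 + 1/(-152197/8) = 2 - 8/152197 = 304386/152197 ≈ 1.9999)
(15885 + F)/(-11436 - 3002) = (15885 + 304386/152197)/(-11436 - 3002) = (2417953731/152197)/(-14438) = (2417953731/152197)*(-1/14438) = -2417953731/2197420286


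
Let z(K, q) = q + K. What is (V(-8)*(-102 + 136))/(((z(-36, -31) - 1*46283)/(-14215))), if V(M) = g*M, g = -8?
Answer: 3093184/4635 ≈ 667.35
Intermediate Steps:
z(K, q) = K + q
V(M) = -8*M
(V(-8)*(-102 + 136))/(((z(-36, -31) - 1*46283)/(-14215))) = ((-8*(-8))*(-102 + 136))/((((-36 - 31) - 1*46283)/(-14215))) = (64*34)/(((-67 - 46283)*(-1/14215))) = 2176/((-46350*(-1/14215))) = 2176/(9270/2843) = 2176*(2843/9270) = 3093184/4635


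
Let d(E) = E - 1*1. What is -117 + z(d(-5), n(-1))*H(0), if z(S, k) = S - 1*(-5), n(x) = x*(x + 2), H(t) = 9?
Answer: -126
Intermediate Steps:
d(E) = -1 + E (d(E) = E - 1 = -1 + E)
n(x) = x*(2 + x)
z(S, k) = 5 + S (z(S, k) = S + 5 = 5 + S)
-117 + z(d(-5), n(-1))*H(0) = -117 + (5 + (-1 - 5))*9 = -117 + (5 - 6)*9 = -117 - 1*9 = -117 - 9 = -126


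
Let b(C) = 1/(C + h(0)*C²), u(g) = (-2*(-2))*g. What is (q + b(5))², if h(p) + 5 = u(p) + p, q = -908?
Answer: 11872499521/14400 ≈ 8.2448e+5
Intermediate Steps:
u(g) = 4*g
h(p) = -5 + 5*p (h(p) = -5 + (4*p + p) = -5 + 5*p)
b(C) = 1/(C - 5*C²) (b(C) = 1/(C + (-5 + 5*0)*C²) = 1/(C + (-5 + 0)*C²) = 1/(C - 5*C²))
(q + b(5))² = (-908 - 1/(5*(-1 + 5*5)))² = (-908 - 1*⅕/(-1 + 25))² = (-908 - 1*⅕/24)² = (-908 - 1*⅕*1/24)² = (-908 - 1/120)² = (-108961/120)² = 11872499521/14400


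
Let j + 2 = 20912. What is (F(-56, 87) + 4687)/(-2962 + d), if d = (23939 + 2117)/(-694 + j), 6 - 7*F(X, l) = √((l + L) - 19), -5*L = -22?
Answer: -11846215/7481717 + 361*√1810/37408585 ≈ -1.5829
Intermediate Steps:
j = 20910 (j = -2 + 20912 = 20910)
L = 22/5 (L = -⅕*(-22) = 22/5 ≈ 4.4000)
F(X, l) = 6/7 - √(-73/5 + l)/7 (F(X, l) = 6/7 - √((l + 22/5) - 19)/7 = 6/7 - √((22/5 + l) - 19)/7 = 6/7 - √(-73/5 + l)/7)
d = 3257/2527 (d = (23939 + 2117)/(-694 + 20910) = 26056/20216 = 26056*(1/20216) = 3257/2527 ≈ 1.2889)
(F(-56, 87) + 4687)/(-2962 + d) = ((6/7 - √(-365 + 25*87)/35) + 4687)/(-2962 + 3257/2527) = ((6/7 - √(-365 + 2175)/35) + 4687)/(-7481717/2527) = ((6/7 - √1810/35) + 4687)*(-2527/7481717) = (32815/7 - √1810/35)*(-2527/7481717) = -11846215/7481717 + 361*√1810/37408585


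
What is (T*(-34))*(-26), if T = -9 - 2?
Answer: -9724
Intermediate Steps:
T = -11
(T*(-34))*(-26) = -11*(-34)*(-26) = 374*(-26) = -9724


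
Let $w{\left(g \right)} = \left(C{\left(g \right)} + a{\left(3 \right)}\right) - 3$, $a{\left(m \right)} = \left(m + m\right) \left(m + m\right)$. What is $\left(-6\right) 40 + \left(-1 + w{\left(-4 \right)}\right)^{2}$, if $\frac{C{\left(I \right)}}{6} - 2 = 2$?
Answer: $2896$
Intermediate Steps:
$C{\left(I \right)} = 24$ ($C{\left(I \right)} = 12 + 6 \cdot 2 = 12 + 12 = 24$)
$a{\left(m \right)} = 4 m^{2}$ ($a{\left(m \right)} = 2 m 2 m = 4 m^{2}$)
$w{\left(g \right)} = 57$ ($w{\left(g \right)} = \left(24 + 4 \cdot 3^{2}\right) - 3 = \left(24 + 4 \cdot 9\right) - 3 = \left(24 + 36\right) - 3 = 60 - 3 = 57$)
$\left(-6\right) 40 + \left(-1 + w{\left(-4 \right)}\right)^{2} = \left(-6\right) 40 + \left(-1 + 57\right)^{2} = -240 + 56^{2} = -240 + 3136 = 2896$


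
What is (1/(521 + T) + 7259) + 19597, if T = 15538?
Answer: 431280505/16059 ≈ 26856.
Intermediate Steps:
(1/(521 + T) + 7259) + 19597 = (1/(521 + 15538) + 7259) + 19597 = (1/16059 + 7259) + 19597 = 116572282/16059 + 19597 = 431280505/16059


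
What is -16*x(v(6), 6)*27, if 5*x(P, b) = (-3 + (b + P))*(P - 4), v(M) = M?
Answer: -7776/5 ≈ -1555.2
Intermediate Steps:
x(P, b) = (-4 + P)*(-3 + P + b)/5 (x(P, b) = ((-3 + (b + P))*(P - 4))/5 = ((-3 + (P + b))*(-4 + P))/5 = ((-3 + P + b)*(-4 + P))/5 = ((-4 + P)*(-3 + P + b))/5 = (-4 + P)*(-3 + P + b)/5)
-16*x(v(6), 6)*27 = -16*(12/5 - 7/5*6 - 4/5*6 + (1/5)*6**2 + (1/5)*6*6)*27 = -16*(12/5 - 42/5 - 24/5 + (1/5)*36 + 36/5)*27 = -16*(12/5 - 42/5 - 24/5 + 36/5 + 36/5)*27 = -16*18/5*27 = -288/5*27 = -7776/5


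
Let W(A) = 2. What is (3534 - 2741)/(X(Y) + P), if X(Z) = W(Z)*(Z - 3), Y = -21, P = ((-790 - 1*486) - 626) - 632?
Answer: -793/2582 ≈ -0.30713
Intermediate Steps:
P = -2534 (P = ((-790 - 486) - 626) - 632 = (-1276 - 626) - 632 = -1902 - 632 = -2534)
X(Z) = -6 + 2*Z (X(Z) = 2*(Z - 3) = 2*(-3 + Z) = -6 + 2*Z)
(3534 - 2741)/(X(Y) + P) = (3534 - 2741)/((-6 + 2*(-21)) - 2534) = 793/((-6 - 42) - 2534) = 793/(-48 - 2534) = 793/(-2582) = 793*(-1/2582) = -793/2582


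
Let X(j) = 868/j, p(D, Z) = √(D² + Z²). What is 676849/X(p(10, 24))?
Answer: 8799037/434 ≈ 20274.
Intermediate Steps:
676849/X(p(10, 24)) = 676849/((868/(√(10² + 24²)))) = 676849/((868/(√(100 + 576)))) = 676849/((868/(√676))) = 676849/((868/26)) = 676849/((868*(1/26))) = 676849/(434/13) = 676849*(13/434) = 8799037/434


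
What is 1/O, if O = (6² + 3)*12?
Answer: 1/468 ≈ 0.0021368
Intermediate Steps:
O = 468 (O = (36 + 3)*12 = 39*12 = 468)
1/O = 1/468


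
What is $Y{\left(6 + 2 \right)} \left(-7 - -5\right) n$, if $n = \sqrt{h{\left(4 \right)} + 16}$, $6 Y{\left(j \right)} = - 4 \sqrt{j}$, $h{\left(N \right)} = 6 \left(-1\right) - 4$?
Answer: $\frac{16 \sqrt{3}}{3} \approx 9.2376$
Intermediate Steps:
$h{\left(N \right)} = -10$ ($h{\left(N \right)} = -6 - 4 = -10$)
$Y{\left(j \right)} = - \frac{2 \sqrt{j}}{3}$ ($Y{\left(j \right)} = \frac{\left(-4\right) \sqrt{j}}{6} = - \frac{2 \sqrt{j}}{3}$)
$n = \sqrt{6}$ ($n = \sqrt{-10 + 16} = \sqrt{6} \approx 2.4495$)
$Y{\left(6 + 2 \right)} \left(-7 - -5\right) n = - \frac{2 \sqrt{6 + 2}}{3} \left(-7 - -5\right) \sqrt{6} = - \frac{2 \sqrt{8}}{3} \left(-7 + 5\right) \sqrt{6} = - \frac{2 \cdot 2 \sqrt{2}}{3} \left(-2\right) \sqrt{6} = - \frac{4 \sqrt{2}}{3} \left(-2\right) \sqrt{6} = \frac{8 \sqrt{2}}{3} \sqrt{6} = \frac{16 \sqrt{3}}{3}$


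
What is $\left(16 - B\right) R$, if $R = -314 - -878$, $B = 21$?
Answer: $-2820$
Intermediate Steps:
$R = 564$ ($R = -314 + 878 = 564$)
$\left(16 - B\right) R = \left(16 - 21\right) 564 = \left(-5\right) 564 = -2820$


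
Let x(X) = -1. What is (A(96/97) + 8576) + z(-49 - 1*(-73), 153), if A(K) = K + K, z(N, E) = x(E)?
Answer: 831967/97 ≈ 8577.0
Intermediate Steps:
z(N, E) = -1
A(K) = 2*K
(A(96/97) + 8576) + z(-49 - 1*(-73), 153) = (2*(96/97) + 8576) - 1 = (192/97 + 8576) - 1 = 832064/97 - 1 = 831967/97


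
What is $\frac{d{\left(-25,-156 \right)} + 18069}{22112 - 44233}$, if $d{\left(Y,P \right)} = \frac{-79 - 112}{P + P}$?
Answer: $- \frac{5637719}{6901752} \approx -0.81685$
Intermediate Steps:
$d{\left(Y,P \right)} = - \frac{191}{2 P}$
$\frac{d{\left(-25,-156 \right)} + 18069}{22112 - 44233} = \frac{- \frac{191}{2 \left(-156\right)} + 18069}{22112 - 44233} = \frac{\left(- \frac{191}{2}\right) \left(- \frac{1}{156}\right) + 18069}{-22121} = \left(\frac{191}{312} + 18069\right) \left(- \frac{1}{22121}\right) = \frac{5637719}{312} \left(- \frac{1}{22121}\right) = - \frac{5637719}{6901752}$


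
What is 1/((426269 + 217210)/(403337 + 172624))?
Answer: 191987/214493 ≈ 0.89507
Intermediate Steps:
1/((426269 + 217210)/(403337 + 172624)) = 1/(643479/575961) = 1/(643479*(1/575961)) = 1/(214493/191987) = 191987/214493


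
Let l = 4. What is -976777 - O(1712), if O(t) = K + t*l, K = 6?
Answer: -983631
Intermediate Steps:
O(t) = 6 + 4*t (O(t) = 6 + t*4 = 6 + 4*t)
-976777 - O(1712) = -976777 - (6 + 4*1712) = -976777 - (6 + 6848) = -976777 - 1*6854 = -976777 - 6854 = -983631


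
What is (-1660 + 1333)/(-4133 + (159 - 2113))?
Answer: 109/2029 ≈ 0.053721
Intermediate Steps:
(-1660 + 1333)/(-4133 + (159 - 2113)) = -327/(-4133 - 1954) = -327/(-6087) = -327*(-1/6087) = 109/2029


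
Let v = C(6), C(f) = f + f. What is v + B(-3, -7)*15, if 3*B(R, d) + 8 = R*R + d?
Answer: -18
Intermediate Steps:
C(f) = 2*f
B(R, d) = -8/3 + d/3 + R²/3 (B(R, d) = -8/3 + (R*R + d)/3 = -8/3 + (R² + d)/3 = -8/3 + (d + R²)/3 = -8/3 + (d/3 + R²/3) = -8/3 + d/3 + R²/3)
v = 12 (v = 2*6 = 12)
v + B(-3, -7)*15 = 12 + (-8/3 + (⅓)*(-7) + (⅓)*(-3)²)*15 = 12 + (-8/3 - 7/3 + (⅓)*9)*15 = 12 + (-8/3 - 7/3 + 3)*15 = 12 - 2*15 = 12 - 30 = -18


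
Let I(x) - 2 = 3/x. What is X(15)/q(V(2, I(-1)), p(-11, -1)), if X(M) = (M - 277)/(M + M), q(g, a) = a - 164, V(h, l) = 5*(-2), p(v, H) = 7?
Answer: 131/2355 ≈ 0.055626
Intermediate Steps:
I(x) = 2 + 3/x
V(h, l) = -10
q(g, a) = -164 + a
X(M) = (-277 + M)/(2*M) (X(M) = (-277 + M)/((2*M)) = (-277 + M)*(1/(2*M)) = (-277 + M)/(2*M))
X(15)/q(V(2, I(-1)), p(-11, -1)) = ((½)*(-277 + 15)/15)/(-164 + 7) = ((½)*(1/15)*(-262))/(-157) = -131/15*(-1/157) = 131/2355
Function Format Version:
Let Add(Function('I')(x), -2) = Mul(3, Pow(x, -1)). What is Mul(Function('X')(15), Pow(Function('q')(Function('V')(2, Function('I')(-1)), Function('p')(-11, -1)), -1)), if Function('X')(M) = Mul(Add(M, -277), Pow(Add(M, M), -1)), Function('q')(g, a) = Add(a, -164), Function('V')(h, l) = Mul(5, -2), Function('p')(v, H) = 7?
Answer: Rational(131, 2355) ≈ 0.055626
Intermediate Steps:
Function('I')(x) = Add(2, Mul(3, Pow(x, -1)))
Function('V')(h, l) = -10
Function('q')(g, a) = Add(-164, a)
Function('X')(M) = Mul(Rational(1, 2), Pow(M, -1), Add(-277, M)) (Function('X')(M) = Mul(Add(-277, M), Pow(Mul(2, M), -1)) = Mul(Add(-277, M), Mul(Rational(1, 2), Pow(M, -1))) = Mul(Rational(1, 2), Pow(M, -1), Add(-277, M)))
Mul(Function('X')(15), Pow(Function('q')(Function('V')(2, Function('I')(-1)), Function('p')(-11, -1)), -1)) = Mul(Mul(Rational(1, 2), Pow(15, -1), Add(-277, 15)), Pow(Add(-164, 7), -1)) = Mul(Mul(Rational(1, 2), Rational(1, 15), -262), Pow(-157, -1)) = Mul(Rational(-131, 15), Rational(-1, 157)) = Rational(131, 2355)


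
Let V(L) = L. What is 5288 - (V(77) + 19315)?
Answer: -14104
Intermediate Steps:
5288 - (V(77) + 19315) = 5288 - (77 + 19315) = 5288 - 1*19392 = 5288 - 19392 = -14104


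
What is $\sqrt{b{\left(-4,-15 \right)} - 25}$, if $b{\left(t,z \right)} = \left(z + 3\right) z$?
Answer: $\sqrt{155} \approx 12.45$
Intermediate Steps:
$b{\left(t,z \right)} = z \left(3 + z\right)$ ($b{\left(t,z \right)} = \left(3 + z\right) z = z \left(3 + z\right)$)
$\sqrt{b{\left(-4,-15 \right)} - 25} = \sqrt{- 15 \left(3 - 15\right) - 25} = \sqrt{\left(-15\right) \left(-12\right) - 25} = \sqrt{180 - 25} = \sqrt{155}$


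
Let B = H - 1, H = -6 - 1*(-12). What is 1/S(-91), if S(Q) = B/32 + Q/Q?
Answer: 32/37 ≈ 0.86486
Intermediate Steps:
H = 6 (H = -6 + 12 = 6)
B = 5 (B = 6 - 1 = 5)
S(Q) = 37/32 (S(Q) = 5/32 + Q/Q = 5*(1/32) + 1 = 5/32 + 1 = 37/32)
1/S(-91) = 1/(37/32) = 32/37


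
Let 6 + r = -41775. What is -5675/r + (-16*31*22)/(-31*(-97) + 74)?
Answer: -146143199/42909087 ≈ -3.4059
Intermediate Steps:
r = -41781 (r = -6 - 41775 = -41781)
-5675/r + (-16*31*22)/(-31*(-97) + 74) = -5675/(-41781) + (-16*31*22)/(-31*(-97) + 74) = -5675*(-1/41781) + (-496*22)/(3007 + 74) = 5675/41781 - 10912/3081 = -146143199/42909087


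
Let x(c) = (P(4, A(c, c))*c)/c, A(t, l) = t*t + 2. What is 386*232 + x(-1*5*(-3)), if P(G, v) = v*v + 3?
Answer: 141084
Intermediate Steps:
A(t, l) = 2 + t² (A(t, l) = t² + 2 = 2 + t²)
P(G, v) = 3 + v² (P(G, v) = v² + 3 = 3 + v²)
x(c) = 3 + (2 + c²)² (x(c) = ((3 + (2 + c²)²)*c)/c = (c*(3 + (2 + c²)²))/c = 3 + (2 + c²)²)
386*232 + x(-1*5*(-3)) = 386*232 + (3 + (2 + (-1*5*(-3))²)²) = 89552 + (3 + (2 + (-5*(-3))²)²) = 89552 + (3 + (2 + 15²)²) = 89552 + (3 + (2 + 225)²) = 89552 + (3 + 227²) = 89552 + (3 + 51529) = 89552 + 51532 = 141084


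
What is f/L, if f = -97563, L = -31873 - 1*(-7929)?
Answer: 97563/23944 ≈ 4.0746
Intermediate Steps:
L = -23944 (L = -31873 + 7929 = -23944)
f/L = -97563/(-23944) = -97563*(-1/23944) = 97563/23944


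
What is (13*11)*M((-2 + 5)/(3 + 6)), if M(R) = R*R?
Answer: 143/9 ≈ 15.889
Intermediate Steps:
M(R) = R**2
(13*11)*M((-2 + 5)/(3 + 6)) = (13*11)*((-2 + 5)/(3 + 6))**2 = 143*(3/9)**2 = 143*(3*(1/9))**2 = 143*(1/3)**2 = 143*(1/9) = 143/9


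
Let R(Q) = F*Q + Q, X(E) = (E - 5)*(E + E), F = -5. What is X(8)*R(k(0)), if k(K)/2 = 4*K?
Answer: 0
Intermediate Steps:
k(K) = 8*K (k(K) = 2*(4*K) = 8*K)
X(E) = 2*E*(-5 + E) (X(E) = (-5 + E)*(2*E) = 2*E*(-5 + E))
R(Q) = -4*Q (R(Q) = -5*Q + Q = -4*Q)
X(8)*R(k(0)) = (2*8*(-5 + 8))*(-32*0) = (2*8*3)*(-4*0) = 48*0 = 0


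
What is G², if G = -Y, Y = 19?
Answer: 361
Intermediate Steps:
G = -19 (G = -1*19 = -19)
G² = (-19)² = 361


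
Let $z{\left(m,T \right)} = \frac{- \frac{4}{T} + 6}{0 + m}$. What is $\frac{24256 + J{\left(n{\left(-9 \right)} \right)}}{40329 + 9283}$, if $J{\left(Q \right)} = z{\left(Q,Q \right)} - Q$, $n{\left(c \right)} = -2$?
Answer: $\frac{12127}{24806} \approx 0.48887$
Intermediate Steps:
$z{\left(m,T \right)} = \frac{6 - \frac{4}{T}}{m}$
$J{\left(Q \right)} = - Q + \frac{2 \left(-2 + 3 Q\right)}{Q^{2}}$ ($J{\left(Q \right)} = \frac{2 \left(-2 + 3 Q\right)}{Q Q} - Q = \frac{2 \left(-2 + 3 Q\right)}{Q^{2}} - Q = - Q + \frac{2 \left(-2 + 3 Q\right)}{Q^{2}}$)
$\frac{24256 + J{\left(n{\left(-9 \right)} \right)}}{40329 + 9283} = \frac{24256 - \left(-2 + 1 + 3\right)}{40329 + 9283} = \frac{24256 + \left(2 - 1 + 6 \left(- \frac{1}{2}\right)\right)}{49612} = \left(24256 - 2\right) \frac{1}{49612} = 24254 \cdot \frac{1}{49612} = \frac{12127}{24806}$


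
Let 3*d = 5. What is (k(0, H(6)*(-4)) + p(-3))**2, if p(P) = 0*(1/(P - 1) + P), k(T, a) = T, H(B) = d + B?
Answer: 0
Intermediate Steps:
d = 5/3 (d = (1/3)*5 = 5/3 ≈ 1.6667)
H(B) = 5/3 + B
p(P) = 0 (p(P) = 0*(1/(-1 + P) + P) = 0*(P + 1/(-1 + P)) = 0)
(k(0, H(6)*(-4)) + p(-3))**2 = (0 + 0)**2 = 0**2 = 0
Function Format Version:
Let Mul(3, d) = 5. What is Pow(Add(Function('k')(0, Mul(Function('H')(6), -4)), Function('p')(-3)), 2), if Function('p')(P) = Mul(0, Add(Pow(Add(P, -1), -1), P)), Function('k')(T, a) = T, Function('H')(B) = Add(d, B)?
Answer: 0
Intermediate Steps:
d = Rational(5, 3) (d = Mul(Rational(1, 3), 5) = Rational(5, 3) ≈ 1.6667)
Function('H')(B) = Add(Rational(5, 3), B)
Function('p')(P) = 0 (Function('p')(P) = Mul(0, Add(Pow(Add(-1, P), -1), P)) = Mul(0, Add(P, Pow(Add(-1, P), -1))) = 0)
Pow(Add(Function('k')(0, Mul(Function('H')(6), -4)), Function('p')(-3)), 2) = Pow(Add(0, 0), 2) = Pow(0, 2) = 0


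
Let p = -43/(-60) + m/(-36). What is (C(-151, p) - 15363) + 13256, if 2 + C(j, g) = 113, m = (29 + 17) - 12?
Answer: -1996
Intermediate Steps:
m = 34 (m = 46 - 12 = 34)
p = -41/180 (p = -43/(-60) + 34/(-36) = -43*(-1/60) + 34*(-1/36) = 43/60 - 17/18 = -41/180 ≈ -0.22778)
C(j, g) = 111 (C(j, g) = -2 + 113 = 111)
(C(-151, p) - 15363) + 13256 = (111 - 15363) + 13256 = -15252 + 13256 = -1996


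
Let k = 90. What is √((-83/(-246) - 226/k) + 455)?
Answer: √685080890/1230 ≈ 21.280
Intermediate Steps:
√((-83/(-246) - 226/k) + 455) = √((-83/(-246) - 226/90) + 455) = √((-83*(-1/246) - 226*1/90) + 455) = √((83/246 - 113/45) + 455) = √(-8021/3690 + 455) = √(1670929/3690) = √685080890/1230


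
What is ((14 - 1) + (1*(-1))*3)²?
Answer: 100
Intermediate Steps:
((14 - 1) + (1*(-1))*3)² = (13 - 1*3)² = (13 - 3)² = 10² = 100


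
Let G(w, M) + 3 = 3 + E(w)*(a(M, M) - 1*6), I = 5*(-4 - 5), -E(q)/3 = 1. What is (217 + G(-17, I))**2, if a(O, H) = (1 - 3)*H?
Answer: 1225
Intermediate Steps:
a(O, H) = -2*H
E(q) = -3 (E(q) = -3*1 = -3)
I = -45 (I = 5*(-9) = -45)
G(w, M) = 18 + 6*M (G(w, M) = -3 + (3 - 3*(-2*M - 1*6)) = -3 + (3 - 3*(-2*M - 6)) = -3 + (3 - 3*(-6 - 2*M)) = -3 + (3 + (18 + 6*M)) = -3 + (21 + 6*M) = 18 + 6*M)
(217 + G(-17, I))**2 = (217 + (18 + 6*(-45)))**2 = (217 + (18 - 270))**2 = (217 - 252)**2 = (-35)**2 = 1225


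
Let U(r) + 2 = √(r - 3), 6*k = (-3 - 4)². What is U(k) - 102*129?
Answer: -13160 + √186/6 ≈ -13158.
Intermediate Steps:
k = 49/6 (k = (-3 - 4)²/6 = (⅙)*(-7)² = (⅙)*49 = 49/6 ≈ 8.1667)
U(r) = -2 + √(-3 + r) (U(r) = -2 + √(r - 3) = -2 + √(-3 + r))
U(k) - 102*129 = (-2 + √(-3 + 49/6)) - 102*129 = (-2 + √(31/6)) - 13158 = (-2 + √186/6) - 13158 = -13160 + √186/6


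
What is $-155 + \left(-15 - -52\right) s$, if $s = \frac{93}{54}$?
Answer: $- \frac{1643}{18} \approx -91.278$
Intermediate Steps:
$s = \frac{31}{18}$ ($s = 93 \cdot \frac{1}{54} = \frac{31}{18} \approx 1.7222$)
$-155 + \left(-15 - -52\right) s = -155 + \left(-15 - -52\right) \frac{31}{18} = -155 + \left(-15 + 52\right) \frac{31}{18} = -155 + 37 \cdot \frac{31}{18} = -155 + \frac{1147}{18} = - \frac{1643}{18}$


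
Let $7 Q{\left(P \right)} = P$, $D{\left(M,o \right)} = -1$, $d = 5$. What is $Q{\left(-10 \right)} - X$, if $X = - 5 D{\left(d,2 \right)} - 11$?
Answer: $\frac{32}{7} \approx 4.5714$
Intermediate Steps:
$Q{\left(P \right)} = \frac{P}{7}$
$X = -6$ ($X = \left(-5\right) \left(-1\right) - 11 = 5 - 11 = -6$)
$Q{\left(-10 \right)} - X = \frac{1}{7} \left(-10\right) - -6 = - \frac{10}{7} + 6 = \frac{32}{7}$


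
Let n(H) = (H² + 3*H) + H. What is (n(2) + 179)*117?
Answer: 22347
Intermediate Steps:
n(H) = H² + 4*H
(n(2) + 179)*117 = (2*(4 + 2) + 179)*117 = (2*6 + 179)*117 = (12 + 179)*117 = 191*117 = 22347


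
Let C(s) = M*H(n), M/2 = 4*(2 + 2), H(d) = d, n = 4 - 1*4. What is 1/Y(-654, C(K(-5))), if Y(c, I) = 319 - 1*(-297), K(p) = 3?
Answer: 1/616 ≈ 0.0016234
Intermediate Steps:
n = 0 (n = 4 - 4 = 0)
M = 32 (M = 2*(4*(2 + 2)) = 2*(4*4) = 2*16 = 32)
C(s) = 0 (C(s) = 32*0 = 0)
Y(c, I) = 616 (Y(c, I) = 319 + 297 = 616)
1/Y(-654, C(K(-5))) = 1/616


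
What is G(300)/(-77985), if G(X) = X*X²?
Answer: -600000/1733 ≈ -346.22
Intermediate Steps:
G(X) = X³
G(300)/(-77985) = 300³/(-77985) = 27000000*(-1/77985) = -600000/1733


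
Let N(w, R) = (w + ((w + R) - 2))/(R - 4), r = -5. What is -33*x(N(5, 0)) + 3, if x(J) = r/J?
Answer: -159/2 ≈ -79.500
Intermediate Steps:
N(w, R) = (-2 + R + 2*w)/(-4 + R) (N(w, R) = (w + ((R + w) - 2))/(-4 + R) = (w + (-2 + R + w))/(-4 + R) = (-2 + R + 2*w)/(-4 + R))
x(J) = -5/J
-33*x(N(5, 0)) + 3 = -(-165)/((-2 + 0 + 2*5)/(-4 + 0)) + 3 = -(-165)/((-2 + 0 + 10)/(-4)) + 3 = -(-165)/((-¼*8)) + 3 = -(-165)/(-2) + 3 = -(-165)*(-1)/2 + 3 = -33*5/2 + 3 = -165/2 + 3 = -159/2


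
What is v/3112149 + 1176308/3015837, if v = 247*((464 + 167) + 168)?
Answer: 1418676748451/3128578034571 ≈ 0.45346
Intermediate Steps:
v = 197353 (v = 247*(631 + 168) = 247*799 = 197353)
v/3112149 + 1176308/3015837 = 197353/3112149 + 1176308/3015837 = 1418676748451/3128578034571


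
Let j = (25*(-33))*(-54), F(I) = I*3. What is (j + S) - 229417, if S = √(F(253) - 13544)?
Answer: -184867 + I*√12785 ≈ -1.8487e+5 + 113.07*I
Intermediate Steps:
F(I) = 3*I
S = I*√12785 (S = √(3*253 - 13544) = √(759 - 13544) = √(-12785) = I*√12785 ≈ 113.07*I)
j = 44550 (j = -825*(-54) = 44550)
(j + S) - 229417 = (44550 + I*√12785) - 229417 = -184867 + I*√12785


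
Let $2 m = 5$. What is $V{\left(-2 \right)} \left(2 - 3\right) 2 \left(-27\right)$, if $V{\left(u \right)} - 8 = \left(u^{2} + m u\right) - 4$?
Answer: $162$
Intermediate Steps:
$m = \frac{5}{2}$ ($m = \frac{1}{2} \cdot 5 = \frac{5}{2} \approx 2.5$)
$V{\left(u \right)} = 4 + u^{2} + \frac{5 u}{2}$ ($V{\left(u \right)} = 8 - \left(4 - u^{2} - \frac{5 u}{2}\right) = 8 + \left(-4 + u^{2} + \frac{5 u}{2}\right) = 4 + u^{2} + \frac{5 u}{2}$)
$V{\left(-2 \right)} \left(2 - 3\right) 2 \left(-27\right) = \left(4 + \left(-2\right)^{2} + \frac{5}{2} \left(-2\right)\right) \left(2 - 3\right) 2 \left(-27\right) = \left(4 + 4 - 5\right) \left(\left(-1\right) 2\right) \left(-27\right) = 3 \left(-2\right) \left(-27\right) = \left(-6\right) \left(-27\right) = 162$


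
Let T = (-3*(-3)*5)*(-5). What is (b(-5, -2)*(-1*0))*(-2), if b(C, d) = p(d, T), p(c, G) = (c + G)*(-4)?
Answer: 0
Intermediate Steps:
T = -225 (T = (9*5)*(-5) = 45*(-5) = -225)
p(c, G) = -4*G - 4*c (p(c, G) = (G + c)*(-4) = -4*G - 4*c)
b(C, d) = 900 - 4*d (b(C, d) = -4*(-225) - 4*d = 900 - 4*d)
(b(-5, -2)*(-1*0))*(-2) = ((900 - 4*(-2))*(-1*0))*(-2) = ((900 + 8)*0)*(-2) = (908*0)*(-2) = 0*(-2) = 0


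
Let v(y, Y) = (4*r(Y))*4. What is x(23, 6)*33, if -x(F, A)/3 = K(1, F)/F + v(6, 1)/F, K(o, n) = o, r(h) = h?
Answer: -1683/23 ≈ -73.174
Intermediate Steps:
v(y, Y) = 16*Y (v(y, Y) = (4*Y)*4 = 16*Y)
x(F, A) = -51/F (x(F, A) = -3*(1/F + (16*1)/F) = -3*(1/F + 16/F) = -51/F)
x(23, 6)*33 = -51/23*33 = -1683/23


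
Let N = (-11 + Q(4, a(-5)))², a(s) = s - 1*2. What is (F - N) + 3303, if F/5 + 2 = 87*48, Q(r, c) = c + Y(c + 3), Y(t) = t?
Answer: 23689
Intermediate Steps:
a(s) = -2 + s (a(s) = s - 2 = -2 + s)
Q(r, c) = 3 + 2*c (Q(r, c) = c + (c + 3) = c + (3 + c) = 3 + 2*c)
N = 484 (N = (-11 + (3 + 2*(-2 - 5)))² = (-11 + (3 + 2*(-7)))² = (-11 + (3 - 14))² = (-11 - 11)² = (-22)² = 484)
F = 20870 (F = -10 + 5*(87*48) = -10 + 5*4176 = -10 + 20880 = 20870)
(F - N) + 3303 = (20870 - 1*484) + 3303 = (20870 - 484) + 3303 = 20386 + 3303 = 23689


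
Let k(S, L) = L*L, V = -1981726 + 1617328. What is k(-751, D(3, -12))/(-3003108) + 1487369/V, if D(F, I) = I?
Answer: -372231851347/91193879082 ≈ -4.0818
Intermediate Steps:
V = -364398
k(S, L) = L**2
k(-751, D(3, -12))/(-3003108) + 1487369/V = (-12)**2/(-3003108) + 1487369/(-364398) = 144*(-1/3003108) + 1487369*(-1/364398) = -12/250259 - 1487369/364398 = -372231851347/91193879082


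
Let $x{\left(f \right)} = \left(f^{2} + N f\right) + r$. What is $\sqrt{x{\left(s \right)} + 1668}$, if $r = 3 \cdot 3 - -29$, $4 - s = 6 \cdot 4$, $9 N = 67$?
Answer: $\frac{\sqrt{17614}}{3} \approx 44.239$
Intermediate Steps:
$N = \frac{67}{9}$ ($N = \frac{1}{9} \cdot 67 = \frac{67}{9} \approx 7.4444$)
$s = -20$ ($s = 4 - 6 \cdot 4 = 4 - 24 = -20$)
$r = 38$ ($r = 9 + 29 = 38$)
$x{\left(f \right)} = 38 + f^{2} + \frac{67 f}{9}$ ($x{\left(f \right)} = \left(f^{2} + \frac{67 f}{9}\right) + 38 = 38 + f^{2} + \frac{67 f}{9}$)
$\sqrt{x{\left(s \right)} + 1668} = \sqrt{\left(38 + \left(-20\right)^{2} + \frac{67}{9} \left(-20\right)\right) + 1668} = \sqrt{\left(38 + 400 - \frac{1340}{9}\right) + 1668} = \sqrt{\frac{2602}{9} + 1668} = \sqrt{\frac{17614}{9}} = \frac{\sqrt{17614}}{3}$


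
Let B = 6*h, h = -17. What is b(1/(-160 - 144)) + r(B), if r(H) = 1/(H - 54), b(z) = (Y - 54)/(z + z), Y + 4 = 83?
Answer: -592801/156 ≈ -3800.0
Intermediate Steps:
Y = 79 (Y = -4 + 83 = 79)
b(z) = 25/(2*z) (b(z) = (79 - 54)/(z + z) = 25/((2*z)) = 25*(1/(2*z)) = 25/(2*z))
B = -102 (B = 6*(-17) = -102)
r(H) = 1/(-54 + H)
b(1/(-160 - 144)) + r(B) = 25/(2*(1/(-160 - 144))) + 1/(-54 - 102) = 25/(2*(1/(-304))) + 1/(-156) = 25/(2*(-1/304)) - 1/156 = (25/2)*(-304) - 1/156 = -3800 - 1/156 = -592801/156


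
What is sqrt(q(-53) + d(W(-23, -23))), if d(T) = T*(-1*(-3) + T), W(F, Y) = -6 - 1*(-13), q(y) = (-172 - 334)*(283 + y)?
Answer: I*sqrt(116310) ≈ 341.04*I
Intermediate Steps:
q(y) = -143198 - 506*y (q(y) = -506*(283 + y) = -143198 - 506*y)
W(F, Y) = 7 (W(F, Y) = -6 + 13 = 7)
d(T) = T*(3 + T)
sqrt(q(-53) + d(W(-23, -23))) = sqrt((-143198 - 506*(-53)) + 7*(3 + 7)) = sqrt((-143198 + 26818) + 7*10) = sqrt(-116380 + 70) = sqrt(-116310) = I*sqrt(116310)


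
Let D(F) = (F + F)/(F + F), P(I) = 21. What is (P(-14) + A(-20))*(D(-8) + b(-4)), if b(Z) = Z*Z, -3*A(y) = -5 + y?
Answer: 1496/3 ≈ 498.67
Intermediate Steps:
A(y) = 5/3 - y/3 (A(y) = -(-5 + y)/3 = 5/3 - y/3)
D(F) = 1 (D(F) = (2*F)/((2*F)) = (2*F)*(1/(2*F)) = 1)
b(Z) = Z²
(P(-14) + A(-20))*(D(-8) + b(-4)) = (21 + (5/3 - ⅓*(-20)))*(1 + (-4)²) = (21 + (5/3 + 20/3))*(1 + 16) = (21 + 25/3)*17 = (88/3)*17 = 1496/3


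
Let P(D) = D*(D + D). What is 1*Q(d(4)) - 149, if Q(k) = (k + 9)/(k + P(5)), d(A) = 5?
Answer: -8181/55 ≈ -148.75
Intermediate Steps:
P(D) = 2*D² (P(D) = D*(2*D) = 2*D²)
Q(k) = (9 + k)/(50 + k) (Q(k) = (k + 9)/(k + 2*5²) = (9 + k)/(k + 2*25) = (9 + k)/(k + 50) = (9 + k)/(50 + k))
1*Q(d(4)) - 149 = 1*((9 + 5)/(50 + 5)) - 149 = 1*(14/55) - 149 = 14/55 - 149 = -8181/55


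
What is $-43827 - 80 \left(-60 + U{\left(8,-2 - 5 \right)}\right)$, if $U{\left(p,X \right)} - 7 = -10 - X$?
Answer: $-39347$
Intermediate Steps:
$U{\left(p,X \right)} = -3 - X$ ($U{\left(p,X \right)} = 7 - \left(10 + X\right) = -3 - X$)
$-43827 - 80 \left(-60 + U{\left(8,-2 - 5 \right)}\right) = -43827 - 80 \left(-60 - -4\right) = -43827 - 80 \left(-60 + \left(-3 + 7\right)\right) = -43827 - 80 \left(-60 + 4\right) = -43827 - -4480 = -43827 + 4480 = -39347$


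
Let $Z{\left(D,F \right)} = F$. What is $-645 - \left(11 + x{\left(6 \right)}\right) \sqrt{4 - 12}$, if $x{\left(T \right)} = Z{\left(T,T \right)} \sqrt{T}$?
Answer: $-645 - i \sqrt{2} \left(22 + 12 \sqrt{6}\right) \approx -645.0 - 72.682 i$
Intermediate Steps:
$x{\left(T \right)} = T^{\frac{3}{2}}$ ($x{\left(T \right)} = T \sqrt{T} = T^{\frac{3}{2}}$)
$-645 - \left(11 + x{\left(6 \right)}\right) \sqrt{4 - 12} = -645 - \left(11 + 6^{\frac{3}{2}}\right) \sqrt{4 - 12} = -645 - \left(11 + 6 \sqrt{6}\right) \sqrt{-8} = -645 - \left(11 + 6 \sqrt{6}\right) 2 i \sqrt{2} = -645 - 2 i \sqrt{2} \left(11 + 6 \sqrt{6}\right)$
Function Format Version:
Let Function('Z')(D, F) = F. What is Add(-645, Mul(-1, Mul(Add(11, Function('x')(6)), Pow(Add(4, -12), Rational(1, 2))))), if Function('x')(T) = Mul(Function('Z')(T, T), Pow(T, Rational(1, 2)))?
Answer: Add(-645, Mul(-1, I, Pow(2, Rational(1, 2)), Add(22, Mul(12, Pow(6, Rational(1, 2)))))) ≈ Add(-645.00, Mul(-72.682, I))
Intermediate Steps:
Function('x')(T) = Pow(T, Rational(3, 2)) (Function('x')(T) = Mul(T, Pow(T, Rational(1, 2))) = Pow(T, Rational(3, 2)))
Add(-645, Mul(-1, Mul(Add(11, Function('x')(6)), Pow(Add(4, -12), Rational(1, 2))))) = Add(-645, Mul(-1, Mul(Add(11, Pow(6, Rational(3, 2))), Pow(Add(4, -12), Rational(1, 2))))) = Add(-645, Mul(-1, Mul(Add(11, Mul(6, Pow(6, Rational(1, 2)))), Pow(-8, Rational(1, 2))))) = Add(-645, Mul(-1, Mul(Add(11, Mul(6, Pow(6, Rational(1, 2)))), Mul(2, I, Pow(2, Rational(1, 2)))))) = Add(-645, Mul(-1, Mul(2, I, Pow(2, Rational(1, 2)), Add(11, Mul(6, Pow(6, Rational(1, 2))))))) = Add(-645, Mul(-2, I, Pow(2, Rational(1, 2)), Add(11, Mul(6, Pow(6, Rational(1, 2))))))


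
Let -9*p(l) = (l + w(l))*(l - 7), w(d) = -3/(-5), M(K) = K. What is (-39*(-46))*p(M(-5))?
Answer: -52624/5 ≈ -10525.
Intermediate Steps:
w(d) = ⅗ (w(d) = -3*(-⅕) = ⅗)
p(l) = -(-7 + l)*(⅗ + l)/9 (p(l) = -(l + ⅗)*(l - 7)/9 = -(⅗ + l)*(-7 + l)/9 = -(-7 + l)*(⅗ + l)/9)
(-39*(-46))*p(M(-5)) = (-39*(-46))*(7/15 - ⅑*(-5)² + (32/45)*(-5)) = 1794*(7/15 - ⅑*25 - 32/9) = 1794*(7/15 - 25/9 - 32/9) = 1794*(-88/15) = -52624/5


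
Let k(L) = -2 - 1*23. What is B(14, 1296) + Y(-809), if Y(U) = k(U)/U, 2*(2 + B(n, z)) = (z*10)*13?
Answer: 68148567/809 ≈ 84238.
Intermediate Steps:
k(L) = -25 (k(L) = -2 - 23 = -25)
B(n, z) = -2 + 65*z (B(n, z) = -2 + ((z*10)*13)/2 = -2 + ((10*z)*13)/2 = -2 + (130*z)/2 = -2 + 65*z)
Y(U) = -25/U
B(14, 1296) + Y(-809) = (-2 + 65*1296) - 25/(-809) = (-2 + 84240) - 25*(-1/809) = 84238 + 25/809 = 68148567/809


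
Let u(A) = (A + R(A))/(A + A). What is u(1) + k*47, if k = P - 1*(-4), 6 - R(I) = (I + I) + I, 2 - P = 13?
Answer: -327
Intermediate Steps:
P = -11 (P = 2 - 1*13 = 2 - 13 = -11)
R(I) = 6 - 3*I (R(I) = 6 - ((I + I) + I) = 6 - (2*I + I) = 6 - 3*I)
u(A) = (6 - 2*A)/(2*A) (u(A) = (A + (6 - 3*A))/(A + A) = (6 - 2*A)/((2*A)) = (6 - 2*A)*(1/(2*A)) = (6 - 2*A)/(2*A))
k = -7 (k = -11 - 1*(-4) = -11 + 4 = -7)
u(1) + k*47 = (3 - 1*1)/1 - 7*47 = 1*(3 - 1) - 329 = 1*2 - 329 = 2 - 329 = -327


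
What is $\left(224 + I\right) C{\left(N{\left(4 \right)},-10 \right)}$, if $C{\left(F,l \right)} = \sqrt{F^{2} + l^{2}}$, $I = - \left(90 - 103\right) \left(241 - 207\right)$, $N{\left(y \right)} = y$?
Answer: $1332 \sqrt{29} \approx 7173.0$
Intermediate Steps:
$I = 442$ ($I = - \left(-13\right) 34 = \left(-1\right) \left(-442\right) = 442$)
$\left(224 + I\right) C{\left(N{\left(4 \right)},-10 \right)} = \left(224 + 442\right) \sqrt{4^{2} + \left(-10\right)^{2}} = 666 \sqrt{16 + 100} = 666 \sqrt{116} = 666 \cdot 2 \sqrt{29} = 1332 \sqrt{29}$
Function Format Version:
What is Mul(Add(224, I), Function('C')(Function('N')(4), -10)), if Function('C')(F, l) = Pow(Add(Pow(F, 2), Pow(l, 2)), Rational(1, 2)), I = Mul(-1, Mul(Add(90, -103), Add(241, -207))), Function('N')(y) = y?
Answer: Mul(1332, Pow(29, Rational(1, 2))) ≈ 7173.0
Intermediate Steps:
I = 442 (I = Mul(-1, Mul(-13, 34)) = Mul(-1, -442) = 442)
Mul(Add(224, I), Function('C')(Function('N')(4), -10)) = Mul(Add(224, 442), Pow(Add(Pow(4, 2), Pow(-10, 2)), Rational(1, 2))) = Mul(666, Pow(Add(16, 100), Rational(1, 2))) = Mul(666, Pow(116, Rational(1, 2))) = Mul(666, Mul(2, Pow(29, Rational(1, 2)))) = Mul(1332, Pow(29, Rational(1, 2)))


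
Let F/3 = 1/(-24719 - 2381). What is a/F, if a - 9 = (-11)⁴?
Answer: -397015000/3 ≈ -1.3234e+8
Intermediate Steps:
a = 14650 (a = 9 + (-11)⁴ = 9 + 14641 = 14650)
F = -3/27100 (F = 3/(-24719 - 2381) = 3/(-27100) = 3*(-1/27100) = -3/27100 ≈ -0.00011070)
a/F = 14650/(-3/27100) = 14650*(-27100/3) = -397015000/3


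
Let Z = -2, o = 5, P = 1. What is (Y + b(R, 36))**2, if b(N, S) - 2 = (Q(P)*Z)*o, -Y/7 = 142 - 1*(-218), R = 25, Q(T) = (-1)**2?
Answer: 6390784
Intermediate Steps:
Q(T) = 1
Y = -2520 (Y = -7*(142 - 1*(-218)) = -7*(142 + 218) = -7*360 = -2520)
b(N, S) = -8 (b(N, S) = 2 + (1*(-2))*5 = 2 - 2*5 = 2 - 10 = -8)
(Y + b(R, 36))**2 = (-2520 - 8)**2 = (-2528)**2 = 6390784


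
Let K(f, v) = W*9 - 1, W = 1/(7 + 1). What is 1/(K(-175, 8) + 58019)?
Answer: 8/464153 ≈ 1.7236e-5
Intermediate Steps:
W = 1/8 ≈ 0.12500
K(f, v) = 1/8 (K(f, v) = (1/8)*9 - 1 = 9/8 - 1 = 1/8)
1/(K(-175, 8) + 58019) = 1/(1/8 + 58019) = 1/(464153/8) = 8/464153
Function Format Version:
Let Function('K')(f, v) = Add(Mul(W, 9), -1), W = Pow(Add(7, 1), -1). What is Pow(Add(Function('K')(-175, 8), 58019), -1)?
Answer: Rational(8, 464153) ≈ 1.7236e-5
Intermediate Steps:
W = Rational(1, 8) (W = Pow(8, -1) = Rational(1, 8) ≈ 0.12500)
Function('K')(f, v) = Rational(1, 8) (Function('K')(f, v) = Add(Mul(Rational(1, 8), 9), -1) = Add(Rational(9, 8), -1) = Rational(1, 8))
Pow(Add(Function('K')(-175, 8), 58019), -1) = Pow(Add(Rational(1, 8), 58019), -1) = Pow(Rational(464153, 8), -1) = Rational(8, 464153)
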